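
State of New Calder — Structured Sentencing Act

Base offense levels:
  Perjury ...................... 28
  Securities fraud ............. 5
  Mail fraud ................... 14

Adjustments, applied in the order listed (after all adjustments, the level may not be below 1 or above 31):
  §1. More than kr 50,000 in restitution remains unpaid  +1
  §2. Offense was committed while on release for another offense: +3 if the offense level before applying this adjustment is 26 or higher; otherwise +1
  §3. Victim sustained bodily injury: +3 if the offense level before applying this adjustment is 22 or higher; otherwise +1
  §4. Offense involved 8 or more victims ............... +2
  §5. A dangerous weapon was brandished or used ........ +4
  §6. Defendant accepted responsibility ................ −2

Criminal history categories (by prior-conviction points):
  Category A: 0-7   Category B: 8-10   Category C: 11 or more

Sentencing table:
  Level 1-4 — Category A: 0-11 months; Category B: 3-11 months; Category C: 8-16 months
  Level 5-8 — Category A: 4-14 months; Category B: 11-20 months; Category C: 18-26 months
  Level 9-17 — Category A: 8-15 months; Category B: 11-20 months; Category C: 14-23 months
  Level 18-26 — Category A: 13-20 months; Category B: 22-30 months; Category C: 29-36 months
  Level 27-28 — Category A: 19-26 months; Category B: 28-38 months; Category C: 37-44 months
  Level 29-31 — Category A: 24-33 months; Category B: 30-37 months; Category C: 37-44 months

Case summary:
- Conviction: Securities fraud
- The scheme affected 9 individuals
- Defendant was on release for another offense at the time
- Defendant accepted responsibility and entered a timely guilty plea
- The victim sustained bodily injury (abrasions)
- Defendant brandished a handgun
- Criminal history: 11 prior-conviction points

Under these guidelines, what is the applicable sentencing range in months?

14-23 months

Base offense level for securities fraud: 5.
§2 applies (level before this adjustment is 5 < 26, so +1): 5 + 1 = 6.
§3 applies (level before this adjustment is 6 < 22, so +1): 6 + 1 = 7.
§4 applies: 7 + 2 = 9.
§5 applies: 9 + 4 = 13.
§6 applies: 13 − 2 = 11.
Final offense level: 11.
Criminal history: 11 prior points → Category C (11+).
Level 11 falls in the 9-17 band.
Grid: Level 9-17 × Category C = 14-23 months.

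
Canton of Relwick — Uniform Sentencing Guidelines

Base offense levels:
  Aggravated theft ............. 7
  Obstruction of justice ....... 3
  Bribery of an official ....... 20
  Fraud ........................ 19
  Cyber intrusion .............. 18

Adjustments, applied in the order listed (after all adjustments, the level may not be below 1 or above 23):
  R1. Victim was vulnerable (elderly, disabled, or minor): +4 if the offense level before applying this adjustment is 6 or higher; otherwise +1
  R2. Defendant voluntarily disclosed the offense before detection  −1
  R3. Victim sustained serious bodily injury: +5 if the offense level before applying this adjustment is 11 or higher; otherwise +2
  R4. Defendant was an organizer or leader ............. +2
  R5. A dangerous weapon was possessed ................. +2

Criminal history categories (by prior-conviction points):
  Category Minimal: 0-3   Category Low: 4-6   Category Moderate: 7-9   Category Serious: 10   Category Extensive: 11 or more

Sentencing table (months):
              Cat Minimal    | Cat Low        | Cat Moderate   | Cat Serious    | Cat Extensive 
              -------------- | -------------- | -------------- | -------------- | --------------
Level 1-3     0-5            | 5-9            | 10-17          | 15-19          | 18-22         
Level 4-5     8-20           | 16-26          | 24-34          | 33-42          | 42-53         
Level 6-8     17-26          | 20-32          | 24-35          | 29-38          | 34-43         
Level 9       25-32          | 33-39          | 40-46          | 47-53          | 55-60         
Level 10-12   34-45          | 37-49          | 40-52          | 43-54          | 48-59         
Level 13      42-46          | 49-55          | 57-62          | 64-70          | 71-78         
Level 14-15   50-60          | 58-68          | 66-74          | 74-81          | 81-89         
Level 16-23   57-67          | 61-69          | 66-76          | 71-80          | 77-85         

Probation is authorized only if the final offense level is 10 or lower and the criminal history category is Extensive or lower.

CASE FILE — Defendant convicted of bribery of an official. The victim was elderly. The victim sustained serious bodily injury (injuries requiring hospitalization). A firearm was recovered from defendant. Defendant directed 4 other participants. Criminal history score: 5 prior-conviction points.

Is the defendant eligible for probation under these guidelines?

Base offense level for bribery of an official: 20.
R1 applies (level before this adjustment is 20 ≥ 6, so +4): 20 + 4 = 24.
R2 does not apply.
R3 applies (level before this adjustment is 24 ≥ 11, so +5): 24 + 5 = 29.
R4 applies: 29 + 2 = 31.
R5 applies: 31 + 2 = 33.
Level 33 exceeds the maximum of 23; capped at 23.
Final offense level: 23.
Criminal history: 5 prior points → Category Low (4-6).
Level 23 falls in the 16-23 band.
Grid: Level 16-23 × Category Low = 61-69 months.
Probation check: level 23 > 10 and category Low ≤ Extensive → not eligible.

No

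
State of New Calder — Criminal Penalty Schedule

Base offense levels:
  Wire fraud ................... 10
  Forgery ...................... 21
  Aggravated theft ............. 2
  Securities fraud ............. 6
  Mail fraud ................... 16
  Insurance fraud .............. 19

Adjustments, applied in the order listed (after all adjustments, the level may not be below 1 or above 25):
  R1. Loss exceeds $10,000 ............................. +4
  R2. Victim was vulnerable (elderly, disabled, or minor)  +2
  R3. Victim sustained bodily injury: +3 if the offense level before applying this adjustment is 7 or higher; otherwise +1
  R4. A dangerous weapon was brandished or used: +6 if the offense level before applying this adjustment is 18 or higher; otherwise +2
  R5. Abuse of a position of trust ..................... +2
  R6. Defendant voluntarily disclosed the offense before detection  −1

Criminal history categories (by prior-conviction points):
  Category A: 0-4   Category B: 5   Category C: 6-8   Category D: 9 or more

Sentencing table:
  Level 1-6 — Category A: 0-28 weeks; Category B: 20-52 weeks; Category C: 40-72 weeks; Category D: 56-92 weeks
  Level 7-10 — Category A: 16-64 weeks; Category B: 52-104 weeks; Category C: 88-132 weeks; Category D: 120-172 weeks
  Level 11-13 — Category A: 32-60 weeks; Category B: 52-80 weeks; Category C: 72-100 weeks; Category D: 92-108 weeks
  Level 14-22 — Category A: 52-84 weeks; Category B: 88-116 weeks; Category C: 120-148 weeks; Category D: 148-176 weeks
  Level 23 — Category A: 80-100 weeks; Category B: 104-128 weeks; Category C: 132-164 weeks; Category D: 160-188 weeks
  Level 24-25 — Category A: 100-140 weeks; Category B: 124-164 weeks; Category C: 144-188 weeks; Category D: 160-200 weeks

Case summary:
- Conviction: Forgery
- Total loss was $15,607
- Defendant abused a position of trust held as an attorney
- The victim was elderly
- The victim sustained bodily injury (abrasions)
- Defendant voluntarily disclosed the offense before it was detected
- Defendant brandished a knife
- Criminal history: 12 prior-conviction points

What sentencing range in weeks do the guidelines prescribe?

160-200 weeks

Base offense level for forgery: 21.
R1 applies: 21 + 4 = 25.
R2 applies: 25 + 2 = 27.
R3 applies (level before this adjustment is 27 ≥ 7, so +3): 27 + 3 = 30.
R4 applies (level before this adjustment is 30 ≥ 18, so +6): 30 + 6 = 36.
R5 applies: 36 + 2 = 38.
R6 applies: 38 − 1 = 37.
Level 37 exceeds the maximum of 25; capped at 25.
Final offense level: 25.
Criminal history: 12 prior points → Category D (9+).
Level 25 falls in the 24-25 band.
Grid: Level 24-25 × Category D = 160-200 weeks.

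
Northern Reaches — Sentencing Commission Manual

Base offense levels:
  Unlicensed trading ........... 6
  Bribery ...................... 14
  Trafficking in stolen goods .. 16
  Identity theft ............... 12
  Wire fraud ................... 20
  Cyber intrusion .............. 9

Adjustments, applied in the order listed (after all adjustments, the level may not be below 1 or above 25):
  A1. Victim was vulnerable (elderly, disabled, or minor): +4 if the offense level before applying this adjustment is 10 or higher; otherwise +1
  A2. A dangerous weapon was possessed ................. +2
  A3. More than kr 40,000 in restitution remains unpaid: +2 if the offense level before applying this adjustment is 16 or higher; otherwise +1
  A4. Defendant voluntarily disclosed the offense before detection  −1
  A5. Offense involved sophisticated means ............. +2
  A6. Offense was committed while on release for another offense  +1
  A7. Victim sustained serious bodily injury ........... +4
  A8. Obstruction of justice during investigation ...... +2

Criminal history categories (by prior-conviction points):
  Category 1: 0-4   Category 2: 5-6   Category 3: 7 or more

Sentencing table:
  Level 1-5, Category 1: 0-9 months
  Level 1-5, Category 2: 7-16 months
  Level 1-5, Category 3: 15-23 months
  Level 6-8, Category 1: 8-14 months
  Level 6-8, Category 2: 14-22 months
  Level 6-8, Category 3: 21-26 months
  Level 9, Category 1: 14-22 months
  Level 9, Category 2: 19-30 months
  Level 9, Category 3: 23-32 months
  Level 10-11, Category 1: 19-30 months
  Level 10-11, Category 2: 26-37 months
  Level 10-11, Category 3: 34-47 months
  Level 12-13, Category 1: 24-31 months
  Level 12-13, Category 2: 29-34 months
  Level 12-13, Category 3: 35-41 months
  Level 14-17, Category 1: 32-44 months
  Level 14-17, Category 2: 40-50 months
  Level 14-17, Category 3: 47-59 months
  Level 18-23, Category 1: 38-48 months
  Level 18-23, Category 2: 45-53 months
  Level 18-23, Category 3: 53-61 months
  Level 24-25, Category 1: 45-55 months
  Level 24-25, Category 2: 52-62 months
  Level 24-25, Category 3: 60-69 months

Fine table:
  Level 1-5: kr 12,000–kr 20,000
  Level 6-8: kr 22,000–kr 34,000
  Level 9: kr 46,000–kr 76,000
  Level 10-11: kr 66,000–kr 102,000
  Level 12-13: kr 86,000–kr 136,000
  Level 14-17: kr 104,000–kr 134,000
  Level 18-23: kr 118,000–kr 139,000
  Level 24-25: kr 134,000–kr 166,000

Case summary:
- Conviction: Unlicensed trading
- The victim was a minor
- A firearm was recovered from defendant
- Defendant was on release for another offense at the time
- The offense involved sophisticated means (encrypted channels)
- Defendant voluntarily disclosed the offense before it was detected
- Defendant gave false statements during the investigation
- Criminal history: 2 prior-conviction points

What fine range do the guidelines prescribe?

Base offense level for unlicensed trading: 6.
A1 applies (level before this adjustment is 6 < 10, so +1): 6 + 1 = 7.
A2 applies: 7 + 2 = 9.
A4 applies: 9 − 1 = 8.
A5 applies: 8 + 2 = 10.
A6 applies: 10 + 1 = 11.
A8 applies: 11 + 2 = 13.
Final offense level: 13.
Level 13 falls in the 12-13 band.
Fine table: Level 12-13 → kr 86,000–kr 136,000.

kr 86,000–kr 136,000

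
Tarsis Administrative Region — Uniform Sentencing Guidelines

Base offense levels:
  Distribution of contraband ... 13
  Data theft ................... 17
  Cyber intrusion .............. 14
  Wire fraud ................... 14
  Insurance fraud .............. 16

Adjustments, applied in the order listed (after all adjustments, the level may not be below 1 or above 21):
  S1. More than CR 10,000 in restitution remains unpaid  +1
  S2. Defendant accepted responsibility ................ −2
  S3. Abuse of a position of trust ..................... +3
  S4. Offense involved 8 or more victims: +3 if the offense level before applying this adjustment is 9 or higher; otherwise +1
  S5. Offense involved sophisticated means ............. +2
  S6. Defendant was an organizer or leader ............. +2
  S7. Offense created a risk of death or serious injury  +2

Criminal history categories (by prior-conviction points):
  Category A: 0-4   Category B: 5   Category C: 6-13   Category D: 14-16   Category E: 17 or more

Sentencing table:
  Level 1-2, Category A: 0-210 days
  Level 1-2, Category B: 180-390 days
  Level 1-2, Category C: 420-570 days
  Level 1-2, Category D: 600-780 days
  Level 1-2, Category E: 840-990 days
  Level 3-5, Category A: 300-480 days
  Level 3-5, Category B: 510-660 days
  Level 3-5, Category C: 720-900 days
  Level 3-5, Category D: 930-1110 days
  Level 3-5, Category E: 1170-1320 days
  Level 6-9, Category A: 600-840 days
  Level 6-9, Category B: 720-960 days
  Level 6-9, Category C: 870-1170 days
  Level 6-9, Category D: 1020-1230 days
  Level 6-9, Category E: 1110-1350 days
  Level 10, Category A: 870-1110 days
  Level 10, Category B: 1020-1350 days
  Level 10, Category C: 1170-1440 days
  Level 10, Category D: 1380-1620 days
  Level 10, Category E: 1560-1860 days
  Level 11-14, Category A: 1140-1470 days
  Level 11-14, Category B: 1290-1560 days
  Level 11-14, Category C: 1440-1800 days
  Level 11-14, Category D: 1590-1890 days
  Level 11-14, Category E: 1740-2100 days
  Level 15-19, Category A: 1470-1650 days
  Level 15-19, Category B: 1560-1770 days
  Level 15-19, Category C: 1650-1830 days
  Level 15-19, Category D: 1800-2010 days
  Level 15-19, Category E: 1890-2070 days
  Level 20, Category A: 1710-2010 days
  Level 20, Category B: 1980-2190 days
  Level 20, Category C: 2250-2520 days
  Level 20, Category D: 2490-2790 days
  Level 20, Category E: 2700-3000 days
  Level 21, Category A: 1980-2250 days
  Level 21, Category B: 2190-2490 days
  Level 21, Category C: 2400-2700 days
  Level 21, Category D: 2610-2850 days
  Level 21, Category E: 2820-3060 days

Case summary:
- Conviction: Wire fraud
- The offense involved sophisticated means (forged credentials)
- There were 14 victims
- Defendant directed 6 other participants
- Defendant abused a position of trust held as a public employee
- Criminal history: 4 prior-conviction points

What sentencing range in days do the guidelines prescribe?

1980-2250 days

Base offense level for wire fraud: 14.
S1 does not apply.
S2 does not apply.
S3 applies: 14 + 3 = 17.
S4 applies (level before this adjustment is 17 ≥ 9, so +3): 17 + 3 = 20.
S5 applies: 20 + 2 = 22.
S6 applies: 22 + 2 = 24.
S7 does not apply.
Level 24 exceeds the maximum of 21; capped at 21.
Final offense level: 21.
Criminal history: 4 prior points → Category A (0-4).
Level 21 falls in the 21 band.
Grid: Level 21 × Category A = 1980-2250 days.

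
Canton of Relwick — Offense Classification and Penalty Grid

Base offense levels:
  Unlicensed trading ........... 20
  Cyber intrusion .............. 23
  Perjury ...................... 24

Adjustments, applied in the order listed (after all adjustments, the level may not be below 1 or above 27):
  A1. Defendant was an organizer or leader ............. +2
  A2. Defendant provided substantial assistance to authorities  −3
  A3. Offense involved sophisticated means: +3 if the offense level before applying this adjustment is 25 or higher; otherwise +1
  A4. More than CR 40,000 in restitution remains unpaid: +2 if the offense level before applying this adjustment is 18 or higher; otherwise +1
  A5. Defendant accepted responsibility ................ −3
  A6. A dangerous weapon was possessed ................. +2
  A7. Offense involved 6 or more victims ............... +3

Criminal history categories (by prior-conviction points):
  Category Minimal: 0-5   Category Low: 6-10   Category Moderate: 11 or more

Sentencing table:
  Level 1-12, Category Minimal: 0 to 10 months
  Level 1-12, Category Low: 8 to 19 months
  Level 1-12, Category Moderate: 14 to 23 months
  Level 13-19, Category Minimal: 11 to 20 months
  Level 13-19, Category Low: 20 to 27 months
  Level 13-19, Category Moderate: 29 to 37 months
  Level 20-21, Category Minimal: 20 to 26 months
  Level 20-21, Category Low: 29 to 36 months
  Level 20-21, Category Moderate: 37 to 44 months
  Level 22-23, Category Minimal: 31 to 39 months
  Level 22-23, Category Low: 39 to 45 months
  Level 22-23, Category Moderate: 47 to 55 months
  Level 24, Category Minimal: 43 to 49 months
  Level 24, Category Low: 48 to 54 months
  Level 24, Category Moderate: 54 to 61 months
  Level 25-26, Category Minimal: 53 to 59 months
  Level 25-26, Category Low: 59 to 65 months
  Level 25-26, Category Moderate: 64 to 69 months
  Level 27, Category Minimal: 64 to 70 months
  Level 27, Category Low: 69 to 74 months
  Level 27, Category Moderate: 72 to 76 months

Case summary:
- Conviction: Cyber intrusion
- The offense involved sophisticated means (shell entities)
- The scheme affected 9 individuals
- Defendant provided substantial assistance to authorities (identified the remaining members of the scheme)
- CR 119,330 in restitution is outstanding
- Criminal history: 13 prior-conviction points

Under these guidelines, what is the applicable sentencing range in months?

Base offense level for cyber intrusion: 23.
A1 does not apply.
A2 applies: 23 − 3 = 20.
A3 applies (level before this adjustment is 20 < 25, so +1): 20 + 1 = 21.
A4 applies (level before this adjustment is 21 ≥ 18, so +2): 21 + 2 = 23.
A6 does not apply.
A7 applies: 23 + 3 = 26.
Final offense level: 26.
Criminal history: 13 prior points → Category Moderate (11+).
Level 26 falls in the 25-26 band.
Grid: Level 25-26 × Category Moderate = 64-69 months.

64-69 months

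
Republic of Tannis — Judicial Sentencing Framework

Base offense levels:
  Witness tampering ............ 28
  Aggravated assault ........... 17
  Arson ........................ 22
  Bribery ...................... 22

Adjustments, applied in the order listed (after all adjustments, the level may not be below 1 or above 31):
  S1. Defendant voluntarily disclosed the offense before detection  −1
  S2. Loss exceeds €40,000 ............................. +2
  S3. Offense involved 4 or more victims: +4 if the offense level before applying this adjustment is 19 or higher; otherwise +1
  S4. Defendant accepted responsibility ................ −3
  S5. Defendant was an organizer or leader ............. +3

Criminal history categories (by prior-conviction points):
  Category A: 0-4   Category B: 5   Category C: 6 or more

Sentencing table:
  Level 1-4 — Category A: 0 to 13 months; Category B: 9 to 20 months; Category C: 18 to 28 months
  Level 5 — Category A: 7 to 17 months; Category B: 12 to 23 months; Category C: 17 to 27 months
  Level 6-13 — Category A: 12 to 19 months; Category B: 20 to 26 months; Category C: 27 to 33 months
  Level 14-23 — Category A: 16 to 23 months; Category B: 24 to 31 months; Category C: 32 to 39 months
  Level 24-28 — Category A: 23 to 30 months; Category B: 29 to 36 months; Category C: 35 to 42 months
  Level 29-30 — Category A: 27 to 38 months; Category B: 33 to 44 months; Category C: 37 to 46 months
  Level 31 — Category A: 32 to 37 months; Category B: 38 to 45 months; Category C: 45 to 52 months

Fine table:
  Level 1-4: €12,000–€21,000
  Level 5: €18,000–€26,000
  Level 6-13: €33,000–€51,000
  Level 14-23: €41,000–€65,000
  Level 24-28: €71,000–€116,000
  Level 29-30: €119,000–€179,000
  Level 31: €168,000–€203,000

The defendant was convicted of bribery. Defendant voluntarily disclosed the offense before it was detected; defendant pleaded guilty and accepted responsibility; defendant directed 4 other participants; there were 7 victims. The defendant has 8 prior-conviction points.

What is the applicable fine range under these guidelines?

Base offense level for bribery: 22.
S1 applies: 22 − 1 = 21.
S2 does not apply.
S3 applies (level before this adjustment is 21 ≥ 19, so +4): 21 + 4 = 25.
S4 applies: 25 − 3 = 22.
S5 applies: 22 + 3 = 25.
Final offense level: 25.
Level 25 falls in the 24-28 band.
Fine table: Level 24-28 → €71,000–€116,000.

€71,000–€116,000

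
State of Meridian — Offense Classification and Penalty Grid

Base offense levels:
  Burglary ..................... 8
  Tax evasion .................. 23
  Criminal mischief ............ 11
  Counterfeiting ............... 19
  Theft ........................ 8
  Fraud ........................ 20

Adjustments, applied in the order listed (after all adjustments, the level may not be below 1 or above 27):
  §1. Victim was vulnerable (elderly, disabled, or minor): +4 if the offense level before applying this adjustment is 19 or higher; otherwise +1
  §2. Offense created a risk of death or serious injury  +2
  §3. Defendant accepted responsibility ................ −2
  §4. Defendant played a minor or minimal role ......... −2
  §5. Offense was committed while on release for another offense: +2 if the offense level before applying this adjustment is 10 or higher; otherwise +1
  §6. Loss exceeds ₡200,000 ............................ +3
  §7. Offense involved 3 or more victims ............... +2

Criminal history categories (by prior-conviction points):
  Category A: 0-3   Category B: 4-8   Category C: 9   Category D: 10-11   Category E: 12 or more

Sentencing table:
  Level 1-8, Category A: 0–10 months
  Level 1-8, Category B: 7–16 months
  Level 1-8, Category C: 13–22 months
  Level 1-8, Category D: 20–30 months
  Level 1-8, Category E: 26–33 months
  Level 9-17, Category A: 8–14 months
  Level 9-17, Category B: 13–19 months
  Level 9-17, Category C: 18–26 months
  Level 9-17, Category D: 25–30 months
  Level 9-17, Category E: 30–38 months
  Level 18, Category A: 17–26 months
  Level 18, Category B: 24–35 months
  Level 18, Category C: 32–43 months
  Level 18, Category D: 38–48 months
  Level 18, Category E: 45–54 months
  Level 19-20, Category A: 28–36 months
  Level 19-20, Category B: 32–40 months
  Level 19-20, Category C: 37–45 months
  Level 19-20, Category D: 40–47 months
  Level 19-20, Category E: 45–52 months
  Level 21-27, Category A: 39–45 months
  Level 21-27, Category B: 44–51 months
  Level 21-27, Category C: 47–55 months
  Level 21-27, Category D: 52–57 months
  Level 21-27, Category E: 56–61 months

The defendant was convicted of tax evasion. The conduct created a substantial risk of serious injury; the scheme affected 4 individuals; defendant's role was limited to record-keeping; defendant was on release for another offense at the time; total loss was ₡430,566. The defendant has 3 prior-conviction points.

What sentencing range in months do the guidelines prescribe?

Base offense level for tax evasion: 23.
§1 does not apply.
§2 applies: 23 + 2 = 25.
§3 does not apply.
§4 applies: 25 − 2 = 23.
§5 applies (level before this adjustment is 23 ≥ 10, so +2): 23 + 2 = 25.
§6 applies: 25 + 3 = 28.
§7 applies: 28 + 2 = 30.
Level 30 exceeds the maximum of 27; capped at 27.
Final offense level: 27.
Criminal history: 3 prior points → Category A (0-3).
Level 27 falls in the 21-27 band.
Grid: Level 21-27 × Category A = 39-45 months.

39-45 months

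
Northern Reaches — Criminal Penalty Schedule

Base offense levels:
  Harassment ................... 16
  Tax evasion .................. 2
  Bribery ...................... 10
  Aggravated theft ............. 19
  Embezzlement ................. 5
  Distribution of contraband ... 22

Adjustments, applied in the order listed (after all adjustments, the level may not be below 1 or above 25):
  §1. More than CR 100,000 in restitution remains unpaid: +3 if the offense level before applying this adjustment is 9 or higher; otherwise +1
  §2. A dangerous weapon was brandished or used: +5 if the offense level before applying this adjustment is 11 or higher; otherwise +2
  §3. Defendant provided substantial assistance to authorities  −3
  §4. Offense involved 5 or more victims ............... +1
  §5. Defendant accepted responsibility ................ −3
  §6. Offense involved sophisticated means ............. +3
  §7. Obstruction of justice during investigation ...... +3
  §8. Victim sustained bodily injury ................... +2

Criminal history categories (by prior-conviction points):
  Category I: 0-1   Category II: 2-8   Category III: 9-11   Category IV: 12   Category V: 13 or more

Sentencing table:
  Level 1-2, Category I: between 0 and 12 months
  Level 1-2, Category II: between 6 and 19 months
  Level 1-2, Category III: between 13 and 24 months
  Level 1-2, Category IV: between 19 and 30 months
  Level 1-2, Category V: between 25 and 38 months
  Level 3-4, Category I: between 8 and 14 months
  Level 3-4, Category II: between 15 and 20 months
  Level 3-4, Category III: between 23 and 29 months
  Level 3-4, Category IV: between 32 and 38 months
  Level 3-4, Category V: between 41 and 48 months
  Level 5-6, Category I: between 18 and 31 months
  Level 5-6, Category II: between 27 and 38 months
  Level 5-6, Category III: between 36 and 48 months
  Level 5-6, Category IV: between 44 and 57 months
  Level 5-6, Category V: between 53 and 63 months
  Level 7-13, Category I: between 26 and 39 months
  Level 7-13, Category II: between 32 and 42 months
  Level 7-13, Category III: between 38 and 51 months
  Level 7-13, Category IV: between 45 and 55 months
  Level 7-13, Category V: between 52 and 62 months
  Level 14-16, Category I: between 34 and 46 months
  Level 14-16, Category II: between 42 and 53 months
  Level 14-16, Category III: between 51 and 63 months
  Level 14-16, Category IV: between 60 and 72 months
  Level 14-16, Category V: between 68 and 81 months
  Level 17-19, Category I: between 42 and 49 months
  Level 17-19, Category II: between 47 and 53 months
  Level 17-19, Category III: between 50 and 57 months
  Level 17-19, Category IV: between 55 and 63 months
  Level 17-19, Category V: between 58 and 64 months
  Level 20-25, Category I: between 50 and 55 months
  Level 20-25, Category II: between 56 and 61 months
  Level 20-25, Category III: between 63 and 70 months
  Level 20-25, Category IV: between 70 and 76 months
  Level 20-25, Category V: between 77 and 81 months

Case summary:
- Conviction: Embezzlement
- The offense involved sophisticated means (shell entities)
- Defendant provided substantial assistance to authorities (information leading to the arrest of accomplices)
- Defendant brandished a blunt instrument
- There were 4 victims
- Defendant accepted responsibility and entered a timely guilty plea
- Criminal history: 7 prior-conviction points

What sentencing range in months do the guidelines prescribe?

15-20 months

Base offense level for embezzlement: 5.
§2 applies (level before this adjustment is 5 < 11, so +2): 5 + 2 = 7.
§3 applies: 7 − 3 = 4.
§4 does not apply.
§5 applies: 4 − 3 = 1.
§6 applies: 1 + 3 = 4.
§7 does not apply.
Final offense level: 4.
Criminal history: 7 prior points → Category II (2-8).
Level 4 falls in the 3-4 band.
Grid: Level 3-4 × Category II = 15-20 months.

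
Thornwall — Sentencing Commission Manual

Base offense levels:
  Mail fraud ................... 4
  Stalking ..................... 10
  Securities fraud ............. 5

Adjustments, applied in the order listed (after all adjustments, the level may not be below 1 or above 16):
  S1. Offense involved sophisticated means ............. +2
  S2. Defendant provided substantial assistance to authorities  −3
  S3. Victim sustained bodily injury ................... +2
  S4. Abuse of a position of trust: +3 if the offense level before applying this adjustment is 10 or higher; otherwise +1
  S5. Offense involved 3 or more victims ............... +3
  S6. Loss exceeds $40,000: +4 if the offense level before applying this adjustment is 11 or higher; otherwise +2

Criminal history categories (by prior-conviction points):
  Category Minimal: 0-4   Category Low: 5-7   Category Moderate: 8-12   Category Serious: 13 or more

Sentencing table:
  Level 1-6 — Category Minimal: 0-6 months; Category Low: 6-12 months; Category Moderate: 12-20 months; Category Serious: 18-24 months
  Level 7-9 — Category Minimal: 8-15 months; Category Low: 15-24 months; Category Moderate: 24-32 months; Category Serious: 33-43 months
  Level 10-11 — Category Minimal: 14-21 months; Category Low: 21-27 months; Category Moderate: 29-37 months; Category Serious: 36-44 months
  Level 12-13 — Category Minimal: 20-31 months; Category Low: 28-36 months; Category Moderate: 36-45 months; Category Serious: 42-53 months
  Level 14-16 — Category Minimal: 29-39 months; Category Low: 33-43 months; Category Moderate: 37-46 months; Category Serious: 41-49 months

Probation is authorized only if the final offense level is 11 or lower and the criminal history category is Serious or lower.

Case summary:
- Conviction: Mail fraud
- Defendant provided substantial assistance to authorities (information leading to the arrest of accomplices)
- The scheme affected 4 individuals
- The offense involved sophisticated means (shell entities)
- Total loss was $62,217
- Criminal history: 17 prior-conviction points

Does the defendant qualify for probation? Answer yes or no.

Yes

Base offense level for mail fraud: 4.
S1 applies: 4 + 2 = 6.
S2 applies: 6 − 3 = 3.
S3 does not apply.
S5 applies: 3 + 3 = 6.
S6 applies (level before this adjustment is 6 < 11, so +2): 6 + 2 = 8.
Final offense level: 8.
Criminal history: 17 prior points → Category Serious (13+).
Level 8 falls in the 7-9 band.
Grid: Level 7-9 × Category Serious = 33-43 months.
Probation check: level 8 ≤ 11 and category Serious ≤ Serious → eligible.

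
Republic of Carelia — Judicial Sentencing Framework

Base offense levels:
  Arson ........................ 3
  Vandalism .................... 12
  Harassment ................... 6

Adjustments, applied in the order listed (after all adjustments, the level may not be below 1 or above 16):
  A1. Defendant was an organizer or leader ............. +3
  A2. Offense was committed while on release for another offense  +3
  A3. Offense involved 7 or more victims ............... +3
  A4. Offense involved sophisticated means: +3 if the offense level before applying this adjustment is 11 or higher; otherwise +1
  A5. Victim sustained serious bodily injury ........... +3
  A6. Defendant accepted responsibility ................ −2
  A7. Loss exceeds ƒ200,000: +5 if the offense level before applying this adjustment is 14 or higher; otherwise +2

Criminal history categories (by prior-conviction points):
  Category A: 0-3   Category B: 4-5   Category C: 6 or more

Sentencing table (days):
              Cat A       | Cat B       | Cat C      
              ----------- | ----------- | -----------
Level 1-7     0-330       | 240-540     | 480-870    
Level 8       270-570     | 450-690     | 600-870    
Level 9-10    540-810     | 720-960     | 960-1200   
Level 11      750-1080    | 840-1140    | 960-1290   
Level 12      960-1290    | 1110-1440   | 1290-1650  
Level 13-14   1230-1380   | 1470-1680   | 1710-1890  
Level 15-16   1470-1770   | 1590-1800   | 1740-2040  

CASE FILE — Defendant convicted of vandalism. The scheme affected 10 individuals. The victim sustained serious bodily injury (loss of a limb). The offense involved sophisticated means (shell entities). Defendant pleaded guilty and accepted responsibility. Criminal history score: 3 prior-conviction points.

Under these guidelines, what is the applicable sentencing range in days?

Base offense level for vandalism: 12.
A2 does not apply.
A3 applies: 12 + 3 = 15.
A4 applies (level before this adjustment is 15 ≥ 11, so +3): 15 + 3 = 18.
A5 applies: 18 + 3 = 21.
A6 applies: 21 − 2 = 19.
A7 does not apply.
Level 19 exceeds the maximum of 16; capped at 16.
Final offense level: 16.
Criminal history: 3 prior points → Category A (0-3).
Level 16 falls in the 15-16 band.
Grid: Level 15-16 × Category A = 1470-1770 days.

1470-1770 days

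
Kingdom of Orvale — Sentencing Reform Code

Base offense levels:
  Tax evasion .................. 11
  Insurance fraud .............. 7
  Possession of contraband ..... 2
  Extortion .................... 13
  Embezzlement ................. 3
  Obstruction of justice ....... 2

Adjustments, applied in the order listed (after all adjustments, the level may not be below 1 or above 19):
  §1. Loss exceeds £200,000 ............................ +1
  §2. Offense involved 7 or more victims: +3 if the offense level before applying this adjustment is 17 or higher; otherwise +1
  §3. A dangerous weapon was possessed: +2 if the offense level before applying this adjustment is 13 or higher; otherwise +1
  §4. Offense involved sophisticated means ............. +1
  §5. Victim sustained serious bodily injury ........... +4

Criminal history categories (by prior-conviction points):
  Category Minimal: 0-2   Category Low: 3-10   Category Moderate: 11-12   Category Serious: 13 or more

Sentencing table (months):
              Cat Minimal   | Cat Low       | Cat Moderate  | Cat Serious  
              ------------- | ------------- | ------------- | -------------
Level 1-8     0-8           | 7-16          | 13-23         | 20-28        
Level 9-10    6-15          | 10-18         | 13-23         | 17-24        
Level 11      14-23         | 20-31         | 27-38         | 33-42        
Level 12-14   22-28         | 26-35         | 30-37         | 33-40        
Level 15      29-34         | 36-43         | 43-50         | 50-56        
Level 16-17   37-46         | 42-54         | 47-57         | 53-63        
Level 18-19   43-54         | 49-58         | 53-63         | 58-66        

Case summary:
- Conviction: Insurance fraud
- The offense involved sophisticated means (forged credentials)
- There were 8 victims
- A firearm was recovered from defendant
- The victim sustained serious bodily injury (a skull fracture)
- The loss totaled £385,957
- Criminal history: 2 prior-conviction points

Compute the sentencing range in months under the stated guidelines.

29-34 months

Base offense level for insurance fraud: 7.
§1 applies: 7 + 1 = 8.
§2 applies (level before this adjustment is 8 < 17, so +1): 8 + 1 = 9.
§3 applies (level before this adjustment is 9 < 13, so +1): 9 + 1 = 10.
§4 applies: 10 + 1 = 11.
§5 applies: 11 + 4 = 15.
Final offense level: 15.
Criminal history: 2 prior points → Category Minimal (0-2).
Level 15 falls in the 15 band.
Grid: Level 15 × Category Minimal = 29-34 months.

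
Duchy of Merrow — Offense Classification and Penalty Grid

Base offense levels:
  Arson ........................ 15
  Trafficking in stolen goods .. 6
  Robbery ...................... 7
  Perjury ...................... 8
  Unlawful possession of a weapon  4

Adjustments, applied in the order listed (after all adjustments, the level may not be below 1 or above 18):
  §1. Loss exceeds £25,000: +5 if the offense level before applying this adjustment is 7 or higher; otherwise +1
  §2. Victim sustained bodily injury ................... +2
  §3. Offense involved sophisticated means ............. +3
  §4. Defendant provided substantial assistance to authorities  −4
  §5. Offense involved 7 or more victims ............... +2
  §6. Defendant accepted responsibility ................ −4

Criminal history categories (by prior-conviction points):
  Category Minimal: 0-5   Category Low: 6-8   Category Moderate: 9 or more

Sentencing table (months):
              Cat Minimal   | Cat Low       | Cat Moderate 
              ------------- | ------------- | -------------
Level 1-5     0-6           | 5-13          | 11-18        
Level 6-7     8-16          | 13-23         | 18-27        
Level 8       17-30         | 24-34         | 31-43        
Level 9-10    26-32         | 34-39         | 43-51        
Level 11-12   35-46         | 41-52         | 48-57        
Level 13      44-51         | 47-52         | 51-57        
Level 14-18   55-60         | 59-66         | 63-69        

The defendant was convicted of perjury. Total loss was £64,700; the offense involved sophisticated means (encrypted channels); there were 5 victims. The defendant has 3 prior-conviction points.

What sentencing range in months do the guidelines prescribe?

55-60 months

Base offense level for perjury: 8.
§1 applies (level before this adjustment is 8 ≥ 7, so +5): 8 + 5 = 13.
§3 applies: 13 + 3 = 16.
§4 does not apply.
Final offense level: 16.
Criminal history: 3 prior points → Category Minimal (0-5).
Level 16 falls in the 14-18 band.
Grid: Level 14-18 × Category Minimal = 55-60 months.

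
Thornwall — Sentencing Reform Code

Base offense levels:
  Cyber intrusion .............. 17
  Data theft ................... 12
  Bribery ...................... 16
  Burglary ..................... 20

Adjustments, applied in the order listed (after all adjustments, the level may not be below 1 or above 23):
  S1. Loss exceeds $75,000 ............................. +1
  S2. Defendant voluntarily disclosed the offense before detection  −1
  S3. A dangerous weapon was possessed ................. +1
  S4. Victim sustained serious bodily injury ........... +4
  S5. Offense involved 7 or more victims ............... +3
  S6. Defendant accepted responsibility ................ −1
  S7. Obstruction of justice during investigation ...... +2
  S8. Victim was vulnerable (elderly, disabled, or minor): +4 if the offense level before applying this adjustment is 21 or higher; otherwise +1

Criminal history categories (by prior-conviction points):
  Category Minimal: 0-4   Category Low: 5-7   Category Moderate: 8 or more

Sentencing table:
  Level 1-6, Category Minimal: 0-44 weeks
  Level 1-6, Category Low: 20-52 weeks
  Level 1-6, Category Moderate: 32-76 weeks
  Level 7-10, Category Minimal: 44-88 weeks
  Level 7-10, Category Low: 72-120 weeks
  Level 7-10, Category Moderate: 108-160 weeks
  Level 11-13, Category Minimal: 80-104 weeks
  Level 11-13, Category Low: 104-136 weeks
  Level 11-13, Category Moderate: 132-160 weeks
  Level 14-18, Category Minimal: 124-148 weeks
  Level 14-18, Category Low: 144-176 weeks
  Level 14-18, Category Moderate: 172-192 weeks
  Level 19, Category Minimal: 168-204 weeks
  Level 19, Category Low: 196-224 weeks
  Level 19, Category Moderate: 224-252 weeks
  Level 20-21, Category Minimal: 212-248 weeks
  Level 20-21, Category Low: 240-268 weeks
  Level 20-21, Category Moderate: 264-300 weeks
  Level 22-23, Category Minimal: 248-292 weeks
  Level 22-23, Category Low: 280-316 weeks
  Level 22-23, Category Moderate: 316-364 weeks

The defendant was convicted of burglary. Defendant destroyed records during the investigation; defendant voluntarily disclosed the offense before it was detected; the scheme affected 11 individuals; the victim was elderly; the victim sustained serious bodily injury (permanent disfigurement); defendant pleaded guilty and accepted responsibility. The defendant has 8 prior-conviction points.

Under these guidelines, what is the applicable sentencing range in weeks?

Base offense level for burglary: 20.
S1 does not apply.
S2 applies: 20 − 1 = 19.
S4 applies: 19 + 4 = 23.
S5 applies: 23 + 3 = 26.
S6 applies: 26 − 1 = 25.
S7 applies: 25 + 2 = 27.
S8 applies (level before this adjustment is 27 ≥ 21, so +4): 27 + 4 = 31.
Level 31 exceeds the maximum of 23; capped at 23.
Final offense level: 23.
Criminal history: 8 prior points → Category Moderate (8+).
Level 23 falls in the 22-23 band.
Grid: Level 22-23 × Category Moderate = 316-364 weeks.

316-364 weeks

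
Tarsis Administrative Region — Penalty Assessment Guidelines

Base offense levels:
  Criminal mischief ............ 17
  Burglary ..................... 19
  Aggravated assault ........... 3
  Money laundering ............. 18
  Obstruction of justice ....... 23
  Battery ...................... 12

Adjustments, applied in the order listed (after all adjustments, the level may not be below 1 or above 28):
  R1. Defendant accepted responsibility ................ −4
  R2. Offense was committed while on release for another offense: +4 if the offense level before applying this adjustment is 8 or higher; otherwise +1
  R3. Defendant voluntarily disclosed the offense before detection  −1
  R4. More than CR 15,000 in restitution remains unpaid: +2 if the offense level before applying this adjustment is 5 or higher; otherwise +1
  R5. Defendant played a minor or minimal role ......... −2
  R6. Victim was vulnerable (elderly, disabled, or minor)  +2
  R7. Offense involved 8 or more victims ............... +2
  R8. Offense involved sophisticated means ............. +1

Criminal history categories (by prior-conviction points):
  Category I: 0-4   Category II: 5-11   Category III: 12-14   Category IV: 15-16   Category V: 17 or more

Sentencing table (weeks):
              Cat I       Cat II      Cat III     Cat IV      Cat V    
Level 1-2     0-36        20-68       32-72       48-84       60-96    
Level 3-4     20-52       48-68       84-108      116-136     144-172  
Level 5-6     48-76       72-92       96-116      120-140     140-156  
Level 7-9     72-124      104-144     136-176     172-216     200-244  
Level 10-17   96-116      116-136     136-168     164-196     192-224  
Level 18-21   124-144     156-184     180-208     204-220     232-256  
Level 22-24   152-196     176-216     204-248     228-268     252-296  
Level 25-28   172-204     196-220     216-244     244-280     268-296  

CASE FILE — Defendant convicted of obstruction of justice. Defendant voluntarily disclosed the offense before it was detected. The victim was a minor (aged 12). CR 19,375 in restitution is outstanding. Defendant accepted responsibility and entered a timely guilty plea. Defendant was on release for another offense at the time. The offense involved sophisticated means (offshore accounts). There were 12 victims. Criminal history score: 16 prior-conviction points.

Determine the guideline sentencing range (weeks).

Base offense level for obstruction of justice: 23.
R1 applies: 23 − 4 = 19.
R2 applies (level before this adjustment is 19 ≥ 8, so +4): 19 + 4 = 23.
R3 applies: 23 − 1 = 22.
R4 applies (level before this adjustment is 22 ≥ 5, so +2): 22 + 2 = 24.
R6 applies: 24 + 2 = 26.
R7 applies: 26 + 2 = 28.
R8 applies: 28 + 1 = 29.
Level 29 exceeds the maximum of 28; capped at 28.
Final offense level: 28.
Criminal history: 16 prior points → Category IV (15-16).
Level 28 falls in the 25-28 band.
Grid: Level 25-28 × Category IV = 244-280 weeks.

244-280 weeks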